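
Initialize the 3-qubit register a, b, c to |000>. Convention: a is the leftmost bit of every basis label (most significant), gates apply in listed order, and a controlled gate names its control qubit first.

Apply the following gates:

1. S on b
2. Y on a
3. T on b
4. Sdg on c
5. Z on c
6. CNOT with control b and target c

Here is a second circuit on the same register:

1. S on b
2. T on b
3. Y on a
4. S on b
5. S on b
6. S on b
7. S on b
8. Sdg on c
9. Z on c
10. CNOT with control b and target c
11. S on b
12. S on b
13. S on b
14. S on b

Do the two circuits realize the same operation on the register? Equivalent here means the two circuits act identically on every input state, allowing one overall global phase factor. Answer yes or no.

Yes, they are equivalent — the unitaries differ by at most a global phase.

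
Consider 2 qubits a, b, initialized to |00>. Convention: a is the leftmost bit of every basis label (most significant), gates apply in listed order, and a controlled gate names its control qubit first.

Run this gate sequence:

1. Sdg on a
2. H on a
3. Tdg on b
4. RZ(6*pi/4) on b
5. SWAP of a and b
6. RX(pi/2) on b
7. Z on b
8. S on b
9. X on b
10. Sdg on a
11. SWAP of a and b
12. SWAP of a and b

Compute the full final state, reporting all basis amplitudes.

The final amplitudes are (1 + I)*exp(I*pi/4)/2 on |00>, -sqrt(2)/2 on |01>, 0 on |10>, 0 on |11>.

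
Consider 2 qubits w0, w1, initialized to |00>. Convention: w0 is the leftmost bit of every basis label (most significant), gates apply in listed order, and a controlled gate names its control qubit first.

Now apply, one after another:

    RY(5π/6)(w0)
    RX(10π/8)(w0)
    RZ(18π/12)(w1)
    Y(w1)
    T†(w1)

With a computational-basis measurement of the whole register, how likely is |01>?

A full measurement returns |01> with probability sqrt(6)/8 + 1/2.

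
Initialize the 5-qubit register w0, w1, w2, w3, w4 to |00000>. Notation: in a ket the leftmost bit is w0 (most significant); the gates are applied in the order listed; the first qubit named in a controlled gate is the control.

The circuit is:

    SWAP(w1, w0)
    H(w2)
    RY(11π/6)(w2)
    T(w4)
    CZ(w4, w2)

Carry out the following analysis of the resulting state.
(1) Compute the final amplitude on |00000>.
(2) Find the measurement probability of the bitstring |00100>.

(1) The amplitude on |00000> is -sqrt(3)/2.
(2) Outcome |00100> occurs with probability 1/4.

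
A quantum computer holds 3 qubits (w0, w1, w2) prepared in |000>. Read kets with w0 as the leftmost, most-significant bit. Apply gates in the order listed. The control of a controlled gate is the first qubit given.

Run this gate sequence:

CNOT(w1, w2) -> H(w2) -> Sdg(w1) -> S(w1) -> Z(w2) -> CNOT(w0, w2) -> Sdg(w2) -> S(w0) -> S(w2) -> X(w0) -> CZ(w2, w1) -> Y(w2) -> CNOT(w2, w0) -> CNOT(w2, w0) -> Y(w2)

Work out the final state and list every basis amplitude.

The resulting statevector has amplitude sqrt(2)/2 on |100>, -sqrt(2)/2 on |101>, and 0 on every other basis state. Key observation: gates 12-15 undo each other exactly, leaving only the rest of the circuit to track.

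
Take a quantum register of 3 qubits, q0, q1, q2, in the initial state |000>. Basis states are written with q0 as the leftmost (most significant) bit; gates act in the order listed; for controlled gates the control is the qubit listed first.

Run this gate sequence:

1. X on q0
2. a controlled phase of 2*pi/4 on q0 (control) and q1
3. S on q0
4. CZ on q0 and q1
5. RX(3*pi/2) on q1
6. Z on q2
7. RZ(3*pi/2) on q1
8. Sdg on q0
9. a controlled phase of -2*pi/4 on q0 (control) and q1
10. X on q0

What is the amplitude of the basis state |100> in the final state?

The final state's coefficient on |100> equals 0.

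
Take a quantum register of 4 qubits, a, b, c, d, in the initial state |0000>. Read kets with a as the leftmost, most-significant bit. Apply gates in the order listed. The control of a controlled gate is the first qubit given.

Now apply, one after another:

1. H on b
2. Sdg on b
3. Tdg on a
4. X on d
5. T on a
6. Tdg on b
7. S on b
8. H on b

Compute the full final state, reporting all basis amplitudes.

After the circuit, the state carries amplitude 1/2 - exp(3*I*pi/4)/2 on |0001>, 1/2 + exp(3*I*pi/4)/2 on |0101>, and 0 on every other basis state.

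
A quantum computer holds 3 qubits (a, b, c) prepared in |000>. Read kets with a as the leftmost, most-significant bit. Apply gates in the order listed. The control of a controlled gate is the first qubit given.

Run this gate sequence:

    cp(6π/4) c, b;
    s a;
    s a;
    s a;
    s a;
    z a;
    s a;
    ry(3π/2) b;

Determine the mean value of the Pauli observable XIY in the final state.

The expectation value of XIY is 0. Key observation: gates 2-5 undo each other exactly, leaving only the rest of the circuit to track.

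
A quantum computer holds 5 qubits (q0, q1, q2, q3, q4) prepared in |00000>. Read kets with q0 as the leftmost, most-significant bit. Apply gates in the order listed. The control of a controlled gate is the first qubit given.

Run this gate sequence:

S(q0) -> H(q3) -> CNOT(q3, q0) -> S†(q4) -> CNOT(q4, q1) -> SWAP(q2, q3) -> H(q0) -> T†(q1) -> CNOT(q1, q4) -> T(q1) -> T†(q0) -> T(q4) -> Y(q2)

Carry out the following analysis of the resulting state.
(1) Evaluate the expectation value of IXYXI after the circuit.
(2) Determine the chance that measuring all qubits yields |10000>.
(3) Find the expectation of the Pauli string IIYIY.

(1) The expectation value of IXYXI is 0.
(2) Outcome |10000> occurs with probability 1/4.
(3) The observable IIYIY averages to 0.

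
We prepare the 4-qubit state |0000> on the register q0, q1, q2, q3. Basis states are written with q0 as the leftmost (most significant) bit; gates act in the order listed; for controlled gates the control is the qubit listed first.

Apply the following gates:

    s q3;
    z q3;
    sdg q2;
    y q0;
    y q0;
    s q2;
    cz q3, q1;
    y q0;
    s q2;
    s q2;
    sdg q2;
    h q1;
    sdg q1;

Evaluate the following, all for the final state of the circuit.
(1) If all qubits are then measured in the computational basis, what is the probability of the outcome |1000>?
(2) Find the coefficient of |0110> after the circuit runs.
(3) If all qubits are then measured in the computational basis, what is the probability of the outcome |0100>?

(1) A full measurement returns |1000> with probability 1/2.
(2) |0110> carries amplitude 0 in the final state.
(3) The probability of measuring |0100> is 0.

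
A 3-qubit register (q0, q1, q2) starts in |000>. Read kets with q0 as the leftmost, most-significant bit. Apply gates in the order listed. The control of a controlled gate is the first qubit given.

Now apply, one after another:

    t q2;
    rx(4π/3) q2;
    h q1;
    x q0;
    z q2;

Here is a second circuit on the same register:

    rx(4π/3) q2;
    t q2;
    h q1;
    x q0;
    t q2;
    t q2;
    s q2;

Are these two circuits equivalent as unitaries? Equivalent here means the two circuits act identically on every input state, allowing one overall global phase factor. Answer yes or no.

No: there is an input state on which the two circuits produce genuinely different outputs (not merely differing by a phase).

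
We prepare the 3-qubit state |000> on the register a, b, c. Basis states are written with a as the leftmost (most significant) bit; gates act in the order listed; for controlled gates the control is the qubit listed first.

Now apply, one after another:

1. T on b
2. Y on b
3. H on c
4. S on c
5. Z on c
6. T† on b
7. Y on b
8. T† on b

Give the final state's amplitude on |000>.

The amplitude on |000> is -sqrt(2)*exp(3*I*pi/4)/2.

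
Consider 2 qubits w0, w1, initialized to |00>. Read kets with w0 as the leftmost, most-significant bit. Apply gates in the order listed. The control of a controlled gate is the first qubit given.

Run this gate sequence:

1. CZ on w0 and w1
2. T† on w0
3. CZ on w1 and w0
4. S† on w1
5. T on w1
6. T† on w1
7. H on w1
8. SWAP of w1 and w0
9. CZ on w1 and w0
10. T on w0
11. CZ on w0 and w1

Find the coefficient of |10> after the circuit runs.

|10> carries amplitude sqrt(2)*exp(I*pi/4)/2 in the final state.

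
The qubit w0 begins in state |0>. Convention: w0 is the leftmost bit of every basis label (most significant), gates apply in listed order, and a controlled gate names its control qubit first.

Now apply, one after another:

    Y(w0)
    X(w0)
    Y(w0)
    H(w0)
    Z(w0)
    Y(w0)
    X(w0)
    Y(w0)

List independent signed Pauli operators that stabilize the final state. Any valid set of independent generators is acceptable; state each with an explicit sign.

The stabilizer group can be generated by +X, among other valid generating sets.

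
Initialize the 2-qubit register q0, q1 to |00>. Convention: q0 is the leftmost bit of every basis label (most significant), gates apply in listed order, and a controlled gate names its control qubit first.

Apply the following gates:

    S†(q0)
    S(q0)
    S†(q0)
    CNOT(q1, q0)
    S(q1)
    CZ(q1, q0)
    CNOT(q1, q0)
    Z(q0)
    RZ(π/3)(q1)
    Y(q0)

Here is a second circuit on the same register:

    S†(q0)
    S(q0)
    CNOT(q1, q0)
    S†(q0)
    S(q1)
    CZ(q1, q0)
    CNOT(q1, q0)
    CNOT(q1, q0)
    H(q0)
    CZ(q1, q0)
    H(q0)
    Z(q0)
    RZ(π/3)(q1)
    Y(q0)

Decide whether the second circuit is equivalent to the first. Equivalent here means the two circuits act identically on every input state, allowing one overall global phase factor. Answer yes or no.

No — the two circuits implement different unitaries, even allowing a global phase.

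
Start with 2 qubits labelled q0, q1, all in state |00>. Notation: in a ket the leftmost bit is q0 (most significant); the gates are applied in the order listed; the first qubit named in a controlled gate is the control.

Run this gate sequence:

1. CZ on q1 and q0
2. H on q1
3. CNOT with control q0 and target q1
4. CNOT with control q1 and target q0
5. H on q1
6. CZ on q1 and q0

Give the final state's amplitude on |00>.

|00> carries amplitude 1/2 in the final state.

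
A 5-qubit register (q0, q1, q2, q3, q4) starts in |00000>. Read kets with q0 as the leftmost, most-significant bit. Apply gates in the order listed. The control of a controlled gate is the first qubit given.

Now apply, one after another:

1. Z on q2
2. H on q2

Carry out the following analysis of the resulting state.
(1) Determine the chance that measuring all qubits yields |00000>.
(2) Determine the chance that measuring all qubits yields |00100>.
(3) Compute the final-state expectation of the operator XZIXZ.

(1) Outcome |00000> occurs with probability 1/2.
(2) The probability of measuring |00100> is 1/2.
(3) The observable XZIXZ averages to 0.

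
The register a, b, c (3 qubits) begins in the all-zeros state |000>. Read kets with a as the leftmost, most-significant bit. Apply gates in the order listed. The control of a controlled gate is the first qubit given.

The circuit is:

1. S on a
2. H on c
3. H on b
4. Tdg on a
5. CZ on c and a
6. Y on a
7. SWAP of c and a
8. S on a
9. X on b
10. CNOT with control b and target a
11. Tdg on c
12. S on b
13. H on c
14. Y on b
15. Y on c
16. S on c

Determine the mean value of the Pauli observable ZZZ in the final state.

In the final state, ZZZ has expectation 0.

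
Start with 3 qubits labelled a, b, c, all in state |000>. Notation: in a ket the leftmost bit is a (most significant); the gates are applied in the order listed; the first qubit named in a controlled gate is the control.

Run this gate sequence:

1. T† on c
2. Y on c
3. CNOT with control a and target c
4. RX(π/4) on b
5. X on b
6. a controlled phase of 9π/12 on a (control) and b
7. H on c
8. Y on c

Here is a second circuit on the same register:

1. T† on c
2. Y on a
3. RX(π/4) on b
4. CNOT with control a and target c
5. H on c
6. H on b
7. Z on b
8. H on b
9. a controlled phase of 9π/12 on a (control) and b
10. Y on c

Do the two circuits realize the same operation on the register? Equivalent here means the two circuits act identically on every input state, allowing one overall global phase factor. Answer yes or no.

No — the two circuits implement different unitaries, even allowing a global phase.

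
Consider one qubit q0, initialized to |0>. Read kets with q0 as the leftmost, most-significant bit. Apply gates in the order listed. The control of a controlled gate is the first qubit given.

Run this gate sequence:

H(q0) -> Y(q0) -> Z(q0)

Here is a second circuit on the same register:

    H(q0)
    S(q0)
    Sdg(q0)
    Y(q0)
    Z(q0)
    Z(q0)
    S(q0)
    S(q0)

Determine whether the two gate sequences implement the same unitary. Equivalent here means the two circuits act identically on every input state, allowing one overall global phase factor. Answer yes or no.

Yes: on every input state the two circuits agree up to one overall phase factor.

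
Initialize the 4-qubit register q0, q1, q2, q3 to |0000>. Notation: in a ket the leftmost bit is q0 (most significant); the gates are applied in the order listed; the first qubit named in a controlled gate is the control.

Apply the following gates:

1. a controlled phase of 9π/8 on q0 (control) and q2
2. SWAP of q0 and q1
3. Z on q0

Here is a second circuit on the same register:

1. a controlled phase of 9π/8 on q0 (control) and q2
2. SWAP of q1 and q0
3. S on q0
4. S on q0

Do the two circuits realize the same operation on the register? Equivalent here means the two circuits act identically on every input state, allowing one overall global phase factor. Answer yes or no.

Yes — the two circuits implement the same unitary up to a global phase.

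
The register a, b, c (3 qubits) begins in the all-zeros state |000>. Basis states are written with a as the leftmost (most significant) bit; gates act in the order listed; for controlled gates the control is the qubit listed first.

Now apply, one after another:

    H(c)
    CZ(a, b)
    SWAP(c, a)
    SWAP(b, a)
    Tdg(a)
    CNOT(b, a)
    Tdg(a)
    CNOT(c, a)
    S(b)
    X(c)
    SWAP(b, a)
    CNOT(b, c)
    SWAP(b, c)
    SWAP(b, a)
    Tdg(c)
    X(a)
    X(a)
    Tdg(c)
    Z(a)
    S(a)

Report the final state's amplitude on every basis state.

The resulting statevector has amplitude -sqrt(2)*exp(3*I*pi/4)/2 on |011>, -sqrt(2)*I/2 on |100>, and 0 on every other basis state.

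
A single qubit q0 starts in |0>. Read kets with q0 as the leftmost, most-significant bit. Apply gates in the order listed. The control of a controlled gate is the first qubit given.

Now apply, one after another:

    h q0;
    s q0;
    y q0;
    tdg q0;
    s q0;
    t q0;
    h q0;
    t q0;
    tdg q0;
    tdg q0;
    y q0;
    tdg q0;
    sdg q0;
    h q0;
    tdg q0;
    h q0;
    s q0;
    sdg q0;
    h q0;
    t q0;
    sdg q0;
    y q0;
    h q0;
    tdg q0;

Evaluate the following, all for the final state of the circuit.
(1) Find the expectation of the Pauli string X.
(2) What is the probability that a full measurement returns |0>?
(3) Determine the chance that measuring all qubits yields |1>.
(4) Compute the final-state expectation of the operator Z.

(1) The expectation value of X is sqrt(2)/2. Key observation: the block from step 15 through step 20 cancels to the identity and can be dropped.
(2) A full measurement returns |0> with probability 1/2.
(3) Outcome |1> occurs with probability 1/2.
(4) The expectation value of Z is 0.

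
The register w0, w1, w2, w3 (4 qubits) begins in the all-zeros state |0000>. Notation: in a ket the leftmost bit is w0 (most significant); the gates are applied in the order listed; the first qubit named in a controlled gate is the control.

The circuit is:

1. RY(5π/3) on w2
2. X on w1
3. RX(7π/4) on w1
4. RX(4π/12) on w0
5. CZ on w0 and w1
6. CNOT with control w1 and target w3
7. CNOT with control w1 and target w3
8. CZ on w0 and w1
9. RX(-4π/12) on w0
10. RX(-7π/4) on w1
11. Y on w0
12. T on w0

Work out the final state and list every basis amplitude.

After the circuit, the state carries amplitude -sqrt(3)*exp(3*I*pi/4)/2 on |1100>, exp(3*I*pi/4)/2 on |1110>, and 0 on every other basis state.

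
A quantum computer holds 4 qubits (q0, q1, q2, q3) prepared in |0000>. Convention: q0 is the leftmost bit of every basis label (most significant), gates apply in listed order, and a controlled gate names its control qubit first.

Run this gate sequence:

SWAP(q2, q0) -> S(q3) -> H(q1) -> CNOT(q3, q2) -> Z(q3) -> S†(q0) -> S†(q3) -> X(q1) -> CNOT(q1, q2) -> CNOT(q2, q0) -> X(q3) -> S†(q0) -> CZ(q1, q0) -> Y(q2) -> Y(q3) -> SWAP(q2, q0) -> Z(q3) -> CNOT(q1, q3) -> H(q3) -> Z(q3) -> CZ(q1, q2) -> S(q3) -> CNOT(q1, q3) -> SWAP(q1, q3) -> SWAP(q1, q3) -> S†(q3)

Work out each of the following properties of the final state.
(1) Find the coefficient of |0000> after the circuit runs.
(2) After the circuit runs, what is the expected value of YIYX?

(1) |0000> carries amplitude 0 in the final state.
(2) The observable YIYX averages to 0.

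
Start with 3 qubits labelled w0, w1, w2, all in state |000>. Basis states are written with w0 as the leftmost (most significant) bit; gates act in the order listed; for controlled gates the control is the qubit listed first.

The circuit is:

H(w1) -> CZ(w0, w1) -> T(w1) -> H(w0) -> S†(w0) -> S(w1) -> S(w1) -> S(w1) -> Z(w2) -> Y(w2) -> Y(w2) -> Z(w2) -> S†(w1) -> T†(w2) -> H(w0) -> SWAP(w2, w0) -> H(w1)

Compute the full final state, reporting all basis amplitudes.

The resulting statevector has amplitude 1/4 - I/4 - exp(I*pi/4)/4 + exp(3*I*pi/4)/4 on |000>, 1/4 - exp(I*pi/4)/4 - exp(3*I*pi/4)/4 + I/4 on |001>, 1/4 - I/4 - exp(3*I*pi/4)/4 + exp(I*pi/4)/4 on |010>, 1/4 + I/4 + sqrt(2)*I/4 on |011>, 0 on |100>, 0 on |101>, 0 on |110>, 0 on |111>.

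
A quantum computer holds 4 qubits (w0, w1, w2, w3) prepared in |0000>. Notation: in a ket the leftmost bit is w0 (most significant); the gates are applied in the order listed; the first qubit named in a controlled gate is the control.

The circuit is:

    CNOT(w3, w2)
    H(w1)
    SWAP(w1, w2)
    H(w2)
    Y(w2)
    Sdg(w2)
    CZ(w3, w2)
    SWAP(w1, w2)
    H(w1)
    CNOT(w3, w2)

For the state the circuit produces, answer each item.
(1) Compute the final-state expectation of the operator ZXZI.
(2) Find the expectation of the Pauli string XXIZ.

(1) The observable ZXZI averages to -1.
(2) In the final state, XXIZ has expectation 0.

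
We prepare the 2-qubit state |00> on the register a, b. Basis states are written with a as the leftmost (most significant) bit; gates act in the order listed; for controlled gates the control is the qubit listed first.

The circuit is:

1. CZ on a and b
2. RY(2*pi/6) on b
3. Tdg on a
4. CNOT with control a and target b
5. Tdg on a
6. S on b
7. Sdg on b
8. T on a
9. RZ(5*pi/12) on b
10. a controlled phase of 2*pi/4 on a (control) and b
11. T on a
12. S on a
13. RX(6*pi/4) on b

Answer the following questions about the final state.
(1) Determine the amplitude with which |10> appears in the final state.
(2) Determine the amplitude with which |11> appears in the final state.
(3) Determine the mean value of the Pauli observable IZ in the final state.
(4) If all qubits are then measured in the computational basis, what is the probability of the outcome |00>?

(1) The final state's coefficient on |10> equals 0.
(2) The final state's coefficient on |11> equals 0.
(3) The observable IZ averages to -3*sqrt(2)/8 - sqrt(6)/8.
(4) The probability of measuring |00> is -3*sqrt(2)/16 - sqrt(6)/16 + 1/2.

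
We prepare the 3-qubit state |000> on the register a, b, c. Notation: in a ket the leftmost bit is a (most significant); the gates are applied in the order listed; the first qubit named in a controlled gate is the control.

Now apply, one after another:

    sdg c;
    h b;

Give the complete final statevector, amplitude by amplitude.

The resulting statevector has amplitude sqrt(2)/2 on |000>, sqrt(2)/2 on |010>, and 0 on every other basis state.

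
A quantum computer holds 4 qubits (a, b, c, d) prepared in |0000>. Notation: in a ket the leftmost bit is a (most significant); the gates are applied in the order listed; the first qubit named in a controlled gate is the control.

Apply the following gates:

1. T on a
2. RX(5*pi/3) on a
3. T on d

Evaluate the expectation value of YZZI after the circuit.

In the final state, YZZI has expectation sqrt(3)/2.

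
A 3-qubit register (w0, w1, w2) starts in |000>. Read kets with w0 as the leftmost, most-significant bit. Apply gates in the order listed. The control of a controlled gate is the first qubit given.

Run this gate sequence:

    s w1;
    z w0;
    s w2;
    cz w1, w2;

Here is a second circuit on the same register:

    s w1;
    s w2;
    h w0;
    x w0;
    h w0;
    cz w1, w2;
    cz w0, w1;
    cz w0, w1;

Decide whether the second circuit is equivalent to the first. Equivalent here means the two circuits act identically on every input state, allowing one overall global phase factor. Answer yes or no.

Yes — the two circuits implement the same unitary up to a global phase.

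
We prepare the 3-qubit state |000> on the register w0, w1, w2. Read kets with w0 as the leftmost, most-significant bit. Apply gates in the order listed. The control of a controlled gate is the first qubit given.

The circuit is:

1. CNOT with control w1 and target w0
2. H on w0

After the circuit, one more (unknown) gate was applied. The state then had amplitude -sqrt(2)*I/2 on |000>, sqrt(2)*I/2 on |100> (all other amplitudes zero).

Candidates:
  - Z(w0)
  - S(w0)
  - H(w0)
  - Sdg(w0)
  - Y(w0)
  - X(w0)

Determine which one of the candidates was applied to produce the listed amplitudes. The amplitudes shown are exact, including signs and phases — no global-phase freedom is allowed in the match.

It was Y(w0) that produced the state shown.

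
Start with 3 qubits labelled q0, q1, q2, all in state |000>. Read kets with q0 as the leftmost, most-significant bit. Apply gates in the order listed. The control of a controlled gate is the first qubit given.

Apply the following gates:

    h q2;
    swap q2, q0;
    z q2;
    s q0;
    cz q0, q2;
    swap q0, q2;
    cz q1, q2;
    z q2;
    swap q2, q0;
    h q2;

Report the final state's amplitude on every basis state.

The resulting statevector has amplitude 1/2 on |000>, 1/2 on |001>, 0 on |010>, 0 on |011>, -I/2 on |100>, -I/2 on |101>, 0 on |110>, 0 on |111>.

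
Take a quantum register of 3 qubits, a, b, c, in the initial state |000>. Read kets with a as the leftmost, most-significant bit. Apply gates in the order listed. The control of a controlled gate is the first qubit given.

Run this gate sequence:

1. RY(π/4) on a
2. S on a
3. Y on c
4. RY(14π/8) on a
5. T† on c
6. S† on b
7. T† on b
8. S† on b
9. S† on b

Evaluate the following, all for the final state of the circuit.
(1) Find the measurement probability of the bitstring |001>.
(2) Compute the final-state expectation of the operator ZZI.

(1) Outcome |001> occurs with probability 3/4.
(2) In the final state, ZZI has expectation 1/2.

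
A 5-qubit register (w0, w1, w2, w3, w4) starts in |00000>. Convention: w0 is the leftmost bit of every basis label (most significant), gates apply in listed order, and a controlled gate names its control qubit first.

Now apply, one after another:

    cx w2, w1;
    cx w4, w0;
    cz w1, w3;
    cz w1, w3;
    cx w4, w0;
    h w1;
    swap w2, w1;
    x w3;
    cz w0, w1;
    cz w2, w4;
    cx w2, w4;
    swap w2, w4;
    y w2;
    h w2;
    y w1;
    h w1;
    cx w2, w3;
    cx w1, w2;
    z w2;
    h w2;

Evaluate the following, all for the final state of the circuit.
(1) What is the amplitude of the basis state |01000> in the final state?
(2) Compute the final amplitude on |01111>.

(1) The final state's coefficient on |01000> equals -1/4. Key observation: the block from step 2 through step 5 cancels to the identity and can be dropped.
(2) The final state's coefficient on |01111> equals -1/4.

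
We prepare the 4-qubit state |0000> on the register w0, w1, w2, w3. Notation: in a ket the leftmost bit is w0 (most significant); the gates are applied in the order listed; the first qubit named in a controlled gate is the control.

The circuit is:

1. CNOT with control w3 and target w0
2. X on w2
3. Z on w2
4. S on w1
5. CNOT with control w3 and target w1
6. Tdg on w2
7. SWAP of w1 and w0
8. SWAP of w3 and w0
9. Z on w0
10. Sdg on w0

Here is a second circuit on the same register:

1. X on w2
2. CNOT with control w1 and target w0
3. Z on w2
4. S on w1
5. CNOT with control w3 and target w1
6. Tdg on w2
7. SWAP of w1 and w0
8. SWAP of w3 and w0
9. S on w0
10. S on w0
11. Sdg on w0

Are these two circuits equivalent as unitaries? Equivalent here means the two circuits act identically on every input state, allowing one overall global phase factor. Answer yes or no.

No — the two circuits implement different unitaries, even allowing a global phase.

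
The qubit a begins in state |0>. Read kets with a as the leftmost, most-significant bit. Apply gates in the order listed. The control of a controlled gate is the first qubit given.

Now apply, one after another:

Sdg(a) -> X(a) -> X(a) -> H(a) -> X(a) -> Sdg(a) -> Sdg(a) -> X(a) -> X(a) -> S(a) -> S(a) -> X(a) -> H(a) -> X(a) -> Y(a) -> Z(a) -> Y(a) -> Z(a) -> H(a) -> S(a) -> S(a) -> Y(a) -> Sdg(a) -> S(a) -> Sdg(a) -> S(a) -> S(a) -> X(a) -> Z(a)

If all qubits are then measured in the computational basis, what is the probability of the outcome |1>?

A full measurement returns |1> with probability 1/2. Key observation: gates 5-12 undo each other exactly, leaving only the rest of the circuit to track.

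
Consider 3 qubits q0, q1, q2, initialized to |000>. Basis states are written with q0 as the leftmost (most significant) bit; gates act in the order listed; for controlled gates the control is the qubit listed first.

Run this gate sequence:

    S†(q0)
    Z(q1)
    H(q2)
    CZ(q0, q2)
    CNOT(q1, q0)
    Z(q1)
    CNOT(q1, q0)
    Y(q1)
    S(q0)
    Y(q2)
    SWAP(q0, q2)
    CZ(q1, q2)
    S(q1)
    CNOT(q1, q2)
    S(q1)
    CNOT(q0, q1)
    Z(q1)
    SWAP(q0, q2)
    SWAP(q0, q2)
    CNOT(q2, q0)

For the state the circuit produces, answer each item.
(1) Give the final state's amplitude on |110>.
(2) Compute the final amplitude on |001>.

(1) The final state's coefficient on |110> equals 0. Key observation: gates 18-19 undo each other exactly, leaving only the rest of the circuit to track.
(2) The final state's coefficient on |001> equals sqrt(2)/2.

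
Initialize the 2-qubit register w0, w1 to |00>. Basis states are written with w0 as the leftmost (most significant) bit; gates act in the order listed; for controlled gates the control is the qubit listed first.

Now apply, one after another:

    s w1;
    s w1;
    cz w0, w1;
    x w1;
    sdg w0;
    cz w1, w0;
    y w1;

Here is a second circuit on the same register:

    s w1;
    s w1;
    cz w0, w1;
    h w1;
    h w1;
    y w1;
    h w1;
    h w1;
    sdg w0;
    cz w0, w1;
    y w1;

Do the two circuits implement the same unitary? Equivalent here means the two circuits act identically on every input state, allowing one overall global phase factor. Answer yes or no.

No, they are not equivalent — no single phase factor reconciles the two unitaries.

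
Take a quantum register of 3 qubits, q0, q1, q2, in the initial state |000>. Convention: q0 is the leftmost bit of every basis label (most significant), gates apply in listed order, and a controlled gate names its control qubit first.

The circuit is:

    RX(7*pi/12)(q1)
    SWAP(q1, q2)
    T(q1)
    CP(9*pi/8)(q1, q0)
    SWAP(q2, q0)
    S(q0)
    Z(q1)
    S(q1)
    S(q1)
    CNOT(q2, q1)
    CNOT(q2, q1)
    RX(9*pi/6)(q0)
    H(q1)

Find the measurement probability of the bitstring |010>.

The probability of measuring |010> is 1/4.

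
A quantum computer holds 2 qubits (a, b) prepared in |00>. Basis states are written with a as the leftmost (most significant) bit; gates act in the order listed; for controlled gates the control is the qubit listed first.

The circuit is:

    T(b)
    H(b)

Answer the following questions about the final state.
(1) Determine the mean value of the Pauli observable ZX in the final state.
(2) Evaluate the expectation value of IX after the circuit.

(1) The observable ZX averages to 1.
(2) The observable IX averages to 1.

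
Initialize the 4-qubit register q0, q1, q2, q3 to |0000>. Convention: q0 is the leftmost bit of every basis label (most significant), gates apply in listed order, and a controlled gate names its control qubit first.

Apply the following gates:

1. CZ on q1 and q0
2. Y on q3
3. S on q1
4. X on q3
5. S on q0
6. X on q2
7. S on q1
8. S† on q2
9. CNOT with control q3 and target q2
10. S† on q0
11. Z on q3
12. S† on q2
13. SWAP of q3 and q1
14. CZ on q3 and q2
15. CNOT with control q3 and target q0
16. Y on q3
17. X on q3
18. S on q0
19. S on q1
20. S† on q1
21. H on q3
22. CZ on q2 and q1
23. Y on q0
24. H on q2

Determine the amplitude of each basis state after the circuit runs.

The final amplitudes are I/2 on |1000>, I/2 on |1001>, -I/2 on |1010>, -I/2 on |1011>, and 0 on every other basis state.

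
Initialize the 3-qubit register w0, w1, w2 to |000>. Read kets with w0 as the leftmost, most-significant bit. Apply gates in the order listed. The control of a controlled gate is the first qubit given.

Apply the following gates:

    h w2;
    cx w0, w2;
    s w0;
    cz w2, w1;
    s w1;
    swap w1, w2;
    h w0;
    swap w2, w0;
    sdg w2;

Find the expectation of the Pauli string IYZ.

In the final state, IYZ has expectation 0.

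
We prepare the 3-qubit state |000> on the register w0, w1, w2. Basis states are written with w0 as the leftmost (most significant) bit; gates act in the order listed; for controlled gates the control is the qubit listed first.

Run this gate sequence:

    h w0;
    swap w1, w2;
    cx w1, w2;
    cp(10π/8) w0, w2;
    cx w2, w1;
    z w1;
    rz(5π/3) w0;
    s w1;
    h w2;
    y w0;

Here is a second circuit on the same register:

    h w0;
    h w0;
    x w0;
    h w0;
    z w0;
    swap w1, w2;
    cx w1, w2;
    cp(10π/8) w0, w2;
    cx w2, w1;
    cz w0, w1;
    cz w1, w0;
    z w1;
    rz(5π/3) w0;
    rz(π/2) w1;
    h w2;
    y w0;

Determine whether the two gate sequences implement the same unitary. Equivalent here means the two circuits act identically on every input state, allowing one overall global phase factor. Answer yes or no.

Yes — the two circuits implement the same unitary up to a global phase.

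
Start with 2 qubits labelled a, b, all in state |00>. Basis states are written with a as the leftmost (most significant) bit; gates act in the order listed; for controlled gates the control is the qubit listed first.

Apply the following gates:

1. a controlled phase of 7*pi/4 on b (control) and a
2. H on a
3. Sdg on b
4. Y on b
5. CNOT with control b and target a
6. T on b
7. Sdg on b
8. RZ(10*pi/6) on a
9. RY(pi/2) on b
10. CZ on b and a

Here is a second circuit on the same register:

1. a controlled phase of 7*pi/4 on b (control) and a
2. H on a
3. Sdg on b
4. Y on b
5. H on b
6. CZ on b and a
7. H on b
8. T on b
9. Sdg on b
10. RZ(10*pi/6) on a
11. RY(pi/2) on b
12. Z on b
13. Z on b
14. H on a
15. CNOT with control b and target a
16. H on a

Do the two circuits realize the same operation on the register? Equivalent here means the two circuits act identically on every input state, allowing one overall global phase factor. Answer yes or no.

No — the two circuits implement different unitaries, even allowing a global phase.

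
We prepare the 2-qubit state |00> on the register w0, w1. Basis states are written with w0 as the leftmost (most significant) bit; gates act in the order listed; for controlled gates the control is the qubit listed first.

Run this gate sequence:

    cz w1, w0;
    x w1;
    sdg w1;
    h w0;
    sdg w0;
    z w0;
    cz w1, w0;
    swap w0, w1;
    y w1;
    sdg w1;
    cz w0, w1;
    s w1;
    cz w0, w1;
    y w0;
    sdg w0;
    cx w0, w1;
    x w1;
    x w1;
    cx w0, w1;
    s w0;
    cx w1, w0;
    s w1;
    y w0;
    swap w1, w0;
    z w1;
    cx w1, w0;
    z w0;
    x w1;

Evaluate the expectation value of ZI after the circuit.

The observable ZI averages to -1.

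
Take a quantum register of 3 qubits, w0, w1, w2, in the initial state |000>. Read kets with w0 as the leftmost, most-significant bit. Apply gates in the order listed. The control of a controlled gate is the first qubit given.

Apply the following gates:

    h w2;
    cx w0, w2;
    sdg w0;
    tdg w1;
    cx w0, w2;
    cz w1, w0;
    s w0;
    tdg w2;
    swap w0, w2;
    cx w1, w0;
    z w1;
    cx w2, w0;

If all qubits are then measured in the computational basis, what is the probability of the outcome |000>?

A full measurement returns |000> with probability 1/2.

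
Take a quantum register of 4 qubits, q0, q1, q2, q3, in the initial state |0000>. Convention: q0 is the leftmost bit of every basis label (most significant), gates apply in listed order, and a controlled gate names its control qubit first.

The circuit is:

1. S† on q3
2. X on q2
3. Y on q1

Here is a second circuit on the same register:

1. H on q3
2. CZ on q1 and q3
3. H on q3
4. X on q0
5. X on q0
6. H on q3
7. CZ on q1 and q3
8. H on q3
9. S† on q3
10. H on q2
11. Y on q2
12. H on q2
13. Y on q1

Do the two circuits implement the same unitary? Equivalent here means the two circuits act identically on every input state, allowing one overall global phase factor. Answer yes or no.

No — the two circuits implement different unitaries, even allowing a global phase.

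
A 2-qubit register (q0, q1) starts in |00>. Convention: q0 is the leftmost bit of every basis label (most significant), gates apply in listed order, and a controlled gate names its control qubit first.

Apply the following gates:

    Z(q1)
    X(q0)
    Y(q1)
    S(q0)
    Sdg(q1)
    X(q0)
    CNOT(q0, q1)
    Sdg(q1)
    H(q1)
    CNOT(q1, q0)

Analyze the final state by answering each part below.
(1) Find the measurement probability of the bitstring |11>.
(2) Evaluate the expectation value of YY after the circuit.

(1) The probability of measuring |11> is 1/2.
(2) In the final state, YY has expectation 1.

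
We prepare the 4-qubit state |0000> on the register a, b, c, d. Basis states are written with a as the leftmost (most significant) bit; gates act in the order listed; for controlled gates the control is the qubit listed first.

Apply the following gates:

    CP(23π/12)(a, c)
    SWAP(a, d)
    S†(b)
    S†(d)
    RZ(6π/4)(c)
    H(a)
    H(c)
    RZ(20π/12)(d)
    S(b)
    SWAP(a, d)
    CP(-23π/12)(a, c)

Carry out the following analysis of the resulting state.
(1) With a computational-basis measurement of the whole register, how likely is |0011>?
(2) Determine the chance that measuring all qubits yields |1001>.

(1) A full measurement returns |0011> with probability 1/4.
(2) Outcome |1001> occurs with probability 0.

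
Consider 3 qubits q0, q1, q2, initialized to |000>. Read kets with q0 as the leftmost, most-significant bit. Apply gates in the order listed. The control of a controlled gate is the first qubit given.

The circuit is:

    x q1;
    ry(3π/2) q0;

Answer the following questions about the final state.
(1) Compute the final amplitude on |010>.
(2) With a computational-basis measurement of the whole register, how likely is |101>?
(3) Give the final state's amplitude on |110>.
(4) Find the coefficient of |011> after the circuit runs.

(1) The final state's coefficient on |010> equals -sqrt(2)/2.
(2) The probability of measuring |101> is 0.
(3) The final state's coefficient on |110> equals sqrt(2)/2.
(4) |011> carries amplitude 0 in the final state.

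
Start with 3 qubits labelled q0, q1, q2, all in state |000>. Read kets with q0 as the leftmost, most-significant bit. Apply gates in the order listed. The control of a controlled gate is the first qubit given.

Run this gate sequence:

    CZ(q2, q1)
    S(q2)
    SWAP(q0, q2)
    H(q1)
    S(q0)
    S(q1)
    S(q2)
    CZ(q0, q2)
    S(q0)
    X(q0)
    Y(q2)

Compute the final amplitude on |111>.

The final state's coefficient on |111> equals -sqrt(2)/2.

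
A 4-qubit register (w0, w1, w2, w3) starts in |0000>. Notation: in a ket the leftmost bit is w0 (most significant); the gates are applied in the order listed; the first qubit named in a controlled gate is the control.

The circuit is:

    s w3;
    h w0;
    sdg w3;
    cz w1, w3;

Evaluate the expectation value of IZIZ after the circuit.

The observable IZIZ averages to 1.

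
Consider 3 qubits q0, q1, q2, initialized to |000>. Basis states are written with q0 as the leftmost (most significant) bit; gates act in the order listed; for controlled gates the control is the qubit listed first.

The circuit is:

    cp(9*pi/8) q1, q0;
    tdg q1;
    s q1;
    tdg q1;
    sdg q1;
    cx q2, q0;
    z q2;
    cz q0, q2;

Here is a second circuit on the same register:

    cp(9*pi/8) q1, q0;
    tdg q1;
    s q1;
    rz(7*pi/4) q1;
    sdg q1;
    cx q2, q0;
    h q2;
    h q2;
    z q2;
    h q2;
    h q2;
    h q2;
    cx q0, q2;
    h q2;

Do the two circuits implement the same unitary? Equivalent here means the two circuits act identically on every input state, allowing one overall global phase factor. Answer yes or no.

Yes, they are equivalent — the unitaries differ by at most a global phase.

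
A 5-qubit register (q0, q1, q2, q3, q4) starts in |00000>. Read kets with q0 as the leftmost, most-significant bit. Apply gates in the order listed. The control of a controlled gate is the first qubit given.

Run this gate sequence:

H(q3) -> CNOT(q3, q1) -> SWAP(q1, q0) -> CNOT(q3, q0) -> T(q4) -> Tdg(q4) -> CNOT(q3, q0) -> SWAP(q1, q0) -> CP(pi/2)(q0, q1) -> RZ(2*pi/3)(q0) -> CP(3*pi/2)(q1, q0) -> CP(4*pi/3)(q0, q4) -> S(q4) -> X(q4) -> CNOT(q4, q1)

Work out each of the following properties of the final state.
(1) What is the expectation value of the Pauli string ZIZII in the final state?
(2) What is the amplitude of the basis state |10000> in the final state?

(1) The expectation value of ZIZII is 1.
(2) The final state's coefficient on |10000> equals 0.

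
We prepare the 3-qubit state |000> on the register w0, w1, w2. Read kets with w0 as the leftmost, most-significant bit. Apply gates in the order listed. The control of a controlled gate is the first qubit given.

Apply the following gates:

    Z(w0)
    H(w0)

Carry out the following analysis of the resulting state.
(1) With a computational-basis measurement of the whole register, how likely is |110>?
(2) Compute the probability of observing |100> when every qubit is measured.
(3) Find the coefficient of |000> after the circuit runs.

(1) Outcome |110> occurs with probability 0.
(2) The probability of measuring |100> is 1/2.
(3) |000> carries amplitude sqrt(2)/2 in the final state.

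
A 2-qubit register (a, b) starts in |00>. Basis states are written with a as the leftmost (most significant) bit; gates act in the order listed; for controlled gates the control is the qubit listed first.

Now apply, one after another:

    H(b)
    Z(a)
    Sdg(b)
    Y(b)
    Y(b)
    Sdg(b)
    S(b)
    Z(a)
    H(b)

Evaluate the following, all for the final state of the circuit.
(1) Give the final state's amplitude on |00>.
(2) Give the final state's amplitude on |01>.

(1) The final state's coefficient on |00> equals 1/2 - I/2.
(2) The amplitude on |01> is 1/2 + I/2.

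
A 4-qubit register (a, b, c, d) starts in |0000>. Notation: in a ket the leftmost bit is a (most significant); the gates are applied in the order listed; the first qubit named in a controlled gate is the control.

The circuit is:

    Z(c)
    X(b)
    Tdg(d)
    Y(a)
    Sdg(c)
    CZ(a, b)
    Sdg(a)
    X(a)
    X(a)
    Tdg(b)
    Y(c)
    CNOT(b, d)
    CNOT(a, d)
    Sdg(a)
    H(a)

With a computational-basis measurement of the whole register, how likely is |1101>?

The probability of measuring |1101> is 0.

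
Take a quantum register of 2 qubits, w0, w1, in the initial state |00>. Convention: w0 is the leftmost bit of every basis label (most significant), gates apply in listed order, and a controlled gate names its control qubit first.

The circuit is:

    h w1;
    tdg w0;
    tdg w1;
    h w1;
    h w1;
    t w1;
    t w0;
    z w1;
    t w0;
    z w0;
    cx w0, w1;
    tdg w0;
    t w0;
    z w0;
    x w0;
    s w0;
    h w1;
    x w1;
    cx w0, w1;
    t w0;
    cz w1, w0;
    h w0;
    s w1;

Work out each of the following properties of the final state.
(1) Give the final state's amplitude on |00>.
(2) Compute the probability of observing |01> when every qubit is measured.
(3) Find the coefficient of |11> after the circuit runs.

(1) |00> carries amplitude 0 in the final state.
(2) The probability of measuring |01> is 1/2.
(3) The final state's coefficient on |11> equals -sqrt(2)*exp(I*pi/4)/2.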